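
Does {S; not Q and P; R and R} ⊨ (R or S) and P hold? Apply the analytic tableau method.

Yes

Initial set: {T S; T (not Q and P); T (R and R); F ((R or S) and P)}.
T (not Q and P): α-rule — add T not Q, T P.
T (R and R): α-rule — add T R, T R.
F ((R or S) and P): β-rule — branch into F (R or S)  //  F P.
  branch 1 (add F (R or S)):
    F (R or S): α-rule — add F R, F S.
    × closes — contains both R and not R.
  branch 2 (add F P):
    × closes — contains both P and not P.
All 2 branches close.
Every branch closed, so the premises entail the conclusion.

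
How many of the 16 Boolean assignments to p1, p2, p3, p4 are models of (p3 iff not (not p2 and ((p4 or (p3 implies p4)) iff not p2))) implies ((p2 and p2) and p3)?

10

Initial set: {T ((p3 iff not (not p2 and ((p4 or (p3 implies p4)) iff not p2))) implies ((p2 and p2) and p3))}.
T ((p3 iff not (not p2 and ((p4 or (p3 implies p4)) iff not p2))) implies ((p2 and p2) and p3)): β-rule — branch into F (p3 iff not (not p2 and ((p4 or (p3 implies p4)) iff not p2)))  //  T ((p2 and p2) and p3).
  branch 1 (add F (p3 iff not (not p2 and ((p4 or (p3 implies p4)) iff not p2)))):
    F (p3 iff not (not p2 and ((p4 or (p3 implies p4)) iff not p2))): β-rule — branch into T p3, F not (not p2 and ((p4 or (p3 implies p4)) iff not p2))  //  F p3, T not (not p2 and ((p4 or (p3 implies p4)) iff not p2)).
      branch 1.1 (add T p3, F not (not p2 and ((p4 or (p3 implies p4)) iff not p2))):
        F not (not p2 and ((p4 or (p3 implies p4)) iff not p2)): α-rule — add T not p2, T ((p4 or (p3 implies p4)) iff not p2).
        T ((p4 or (p3 implies p4)) iff not p2): β-rule — branch into T (p4 or (p3 implies p4)), T not p2  //  F (p4 or (p3 implies p4)), F not p2.
          branch 1.1.1 (add T (p4 or (p3 implies p4)), T not p2):
            T (p4 or (p3 implies p4)): β-rule — branch into T p4  //  T (p3 implies p4).
              branch 1.1.1.1 (add T p4):
                ○ open, literals {p2=false, p3=true, p4=true}.
              branch 1.1.1.2 (add T (p3 implies p4)):
                T (p3 implies p4): β-rule — branch into F p3  //  T p4.
                  branch 1.1.1.2.1 (add F p3):
                    × closes — contains both p3 and not p3.
                  branch 1.1.1.2.2 (add T p4):
                    ○ open, literals {p2=false, p3=true, p4=true}.
          branch 1.1.2 (add F (p4 or (p3 implies p4)), F not p2):
            × closes — contains both p2 and not p2.
      branch 1.2 (add F p3, T not (not p2 and ((p4 or (p3 implies p4)) iff not p2))):
        T not (not p2 and ((p4 or (p3 implies p4)) iff not p2)): β-rule — branch into F not p2  //  F ((p4 or (p3 implies p4)) iff not p2).
          branch 1.2.1 (add F not p2):
            ○ open, literals {p2=true, p3=false}.
          branch 1.2.2 (add F ((p4 or (p3 implies p4)) iff not p2)):
            F ((p4 or (p3 implies p4)) iff not p2): β-rule — branch into T (p4 or (p3 implies p4)), F not p2  //  F (p4 or (p3 implies p4)), T not p2.
              branch 1.2.2.1 (add T (p4 or (p3 implies p4)), F not p2):
                T (p4 or (p3 implies p4)): β-rule — branch into T p4  //  T (p3 implies p4).
                  branch 1.2.2.1.1 (add T p4):
                    ○ open, literals {p2=true, p3=false, p4=true}.
                  branch 1.2.2.1.2 (add T (p3 implies p4)):
                    T (p3 implies p4): β-rule — branch into F p3  //  T p4.
                      branch 1.2.2.1.2.1 (add F p3):
                        ○ open, literals {p2=true, p3=false}.
                      branch 1.2.2.1.2.2 (add T p4):
                        ○ open, literals {p2=true, p3=false, p4=true}.
              branch 1.2.2.2 (add F (p4 or (p3 implies p4)), T not p2):
                F (p4 or (p3 implies p4)): α-rule — add F p4, F (p3 implies p4).
                F (p3 implies p4): α-rule — add T p3, F p4.
                × closes — contains both p3 and not p3.
  branch 2 (add T ((p2 and p2) and p3)):
    T ((p2 and p2) and p3): α-rule — add T (p2 and p2), T p3.
    T (p2 and p2): α-rule — add T p2, T p2.
    ○ open, literals {p2=true, p3=true}.
3 branches closed, 7 open.
Each open branch fixes some atoms; the unmentioned ones are free. Counting distinct full assignments: branch {p2=false, p3=true, p4=true} (p1) contributes 2 new; branch {p2=false, p3=true, p4=true} (p1) contributes 0 new; branch {p2=true, p3=false} (p1, p4) contributes 4 new; branch {p2=true, p3=false, p4=true} (p1) contributes 0 new; branch {p2=true, p3=false} (p1, p4) contributes 0 new; branch {p2=true, p3=false, p4=true} (p1) contributes 0 new; branch {p2=true, p3=true} (p1, p4) contributes 4 new. Total: 10.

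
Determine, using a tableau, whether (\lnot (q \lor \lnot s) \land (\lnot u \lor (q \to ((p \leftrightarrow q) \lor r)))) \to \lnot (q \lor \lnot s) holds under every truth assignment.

Assume the negation and expand:
Initial set: {\lnot ((\lnot (q \lor \lnot s) \land (\lnot u \lor (q \to ((p \leftrightarrow q) \lor r)))) \to \lnot (q \lor \lnot s))}.
\lnot ((\lnot (q \lor \lnot s) \land (\lnot u \lor (q \to ((p \leftrightarrow q) \lor r)))) \to \lnot (q \lor \lnot s)): α-rule — add (\lnot (q \lor \lnot s) \land (\lnot u \lor (q \to ((p \leftrightarrow q) \lor r)))), \lnot \lnot (q \lor \lnot s).
(\lnot (q \lor \lnot s) \land (\lnot u \lor (q \to ((p \leftrightarrow q) \lor r)))): α-rule — add \lnot (q \lor \lnot s), (\lnot u \lor (q \to ((p \leftrightarrow q) \lor r))).
\lnot (q \lor \lnot s): α-rule — add \lnot q, \lnot \lnot s.
\lnot \lnot (q \lor \lnot s): β-rule — branch into q  //  \lnot s.
  branch 1 (add q):
    × closes — contains both q and \lnot q.
  branch 2 (add \lnot s):
    × closes — contains both s and \lnot s.
All 2 branches close.
Every branch closed, so the negation is unsatisfiable and the formula is valid.

Valid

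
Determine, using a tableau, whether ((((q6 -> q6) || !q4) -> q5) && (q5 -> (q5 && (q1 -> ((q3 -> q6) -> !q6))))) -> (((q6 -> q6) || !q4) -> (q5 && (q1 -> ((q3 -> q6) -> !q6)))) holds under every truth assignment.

Valid

Assume the negation and expand:
Initial set: {F (((((q6 -> q6) || !q4) -> q5) && (q5 -> (q5 && (q1 -> ((q3 -> q6) -> !q6))))) -> (((q6 -> q6) || !q4) -> (q5 && (q1 -> ((q3 -> q6) -> !q6)))))}.
F (((((q6 -> q6) || !q4) -> q5) && (q5 -> (q5 && (q1 -> ((q3 -> q6) -> !q6))))) -> (((q6 -> q6) || !q4) -> (q5 && (q1 -> ((q3 -> q6) -> !q6))))): α-rule — add T ((((q6 -> q6) || !q4) -> q5) && (q5 -> (q5 && (q1 -> ((q3 -> q6) -> !q6))))), F (((q6 -> q6) || !q4) -> (q5 && (q1 -> ((q3 -> q6) -> !q6)))).
T ((((q6 -> q6) || !q4) -> q5) && (q5 -> (q5 && (q1 -> ((q3 -> q6) -> !q6))))): α-rule — add T (((q6 -> q6) || !q4) -> q5), T (q5 -> (q5 && (q1 -> ((q3 -> q6) -> !q6)))).
F (((q6 -> q6) || !q4) -> (q5 && (q1 -> ((q3 -> q6) -> !q6)))): α-rule — add T ((q6 -> q6) || !q4), F (q5 && (q1 -> ((q3 -> q6) -> !q6))).
T (((q6 -> q6) || !q4) -> q5): β-rule — branch into F ((q6 -> q6) || !q4)  //  T q5.
  branch 1 (add F ((q6 -> q6) || !q4)):
    F ((q6 -> q6) || !q4): α-rule — add F (q6 -> q6), F !q4.
    F (q6 -> q6): α-rule — add T q6, F q6.
    × closes — contains both q6 and !q6.
  branch 2 (add T q5):
    T (q5 -> (q5 && (q1 -> ((q3 -> q6) -> !q6)))): β-rule — branch into F q5  //  T (q5 && (q1 -> ((q3 -> q6) -> !q6))).
      branch 2.1 (add F q5):
        × closes — contains both q5 and !q5.
      branch 2.2 (add T (q5 && (q1 -> ((q3 -> q6) -> !q6)))):
        T (q5 && (q1 -> ((q3 -> q6) -> !q6))): α-rule — add T q5, T (q1 -> ((q3 -> q6) -> !q6)).
        T ((q6 -> q6) || !q4): β-rule — branch into T (q6 -> q6)  //  T !q4.
          branch 2.2.1 (add T (q6 -> q6)):
            F (q5 && (q1 -> ((q3 -> q6) -> !q6))): β-rule — branch into F q5  //  F (q1 -> ((q3 -> q6) -> !q6)).
              branch 2.2.1.1 (add F q5):
                × closes — contains both q5 and !q5.
              branch 2.2.1.2 (add F (q1 -> ((q3 -> q6) -> !q6))):
                F (q1 -> ((q3 -> q6) -> !q6)): α-rule — add T q1, F ((q3 -> q6) -> !q6).
                F ((q3 -> q6) -> !q6): α-rule — add T (q3 -> q6), F !q6.
                T (q1 -> ((q3 -> q6) -> !q6)): β-rule — branch into F q1  //  T ((q3 -> q6) -> !q6).
                  branch 2.2.1.2.1 (add F q1):
                    × closes — contains both q1 and !q1.
                  branch 2.2.1.2.2 (add T ((q3 -> q6) -> !q6)):
                    T (q6 -> q6): β-rule — branch into F q6  //  T q6.
                      branch 2.2.1.2.2.1 (add F q6):
                        × closes — contains both q6 and !q6.
                      branch 2.2.1.2.2.2 (add T q6):
                        T (q3 -> q6): β-rule — branch into F q3  //  T q6.
                          branch 2.2.1.2.2.2.1 (add F q3):
                            T ((q3 -> q6) -> !q6): β-rule — branch into F (q3 -> q6)  //  T !q6.
                              branch 2.2.1.2.2.2.1.1 (add F (q3 -> q6)):
                                F (q3 -> q6): α-rule — add T q3, F q6.
                                × closes — contains both q3 and !q3.
                              branch 2.2.1.2.2.2.1.2 (add T !q6):
                                × closes — contains both q6 and !q6.
                          branch 2.2.1.2.2.2.2 (add T q6):
                            T ((q3 -> q6) -> !q6): β-rule — branch into F (q3 -> q6)  //  T !q6.
                              branch 2.2.1.2.2.2.2.1 (add F (q3 -> q6)):
                                F (q3 -> q6): α-rule — add T q3, F q6.
                                × closes — contains both q6 and !q6.
                              branch 2.2.1.2.2.2.2.2 (add T !q6):
                                × closes — contains both q6 and !q6.
          branch 2.2.2 (add T !q4):
            F (q5 && (q1 -> ((q3 -> q6) -> !q6))): β-rule — branch into F q5  //  F (q1 -> ((q3 -> q6) -> !q6)).
              branch 2.2.2.1 (add F q5):
                × closes — contains both q5 and !q5.
              branch 2.2.2.2 (add F (q1 -> ((q3 -> q6) -> !q6))):
                F (q1 -> ((q3 -> q6) -> !q6)): α-rule — add T q1, F ((q3 -> q6) -> !q6).
                F ((q3 -> q6) -> !q6): α-rule — add T (q3 -> q6), F !q6.
                T (q1 -> ((q3 -> q6) -> !q6)): β-rule — branch into F q1  //  T ((q3 -> q6) -> !q6).
                  branch 2.2.2.2.1 (add F q1):
                    × closes — contains both q1 and !q1.
                  branch 2.2.2.2.2 (add T ((q3 -> q6) -> !q6)):
                    T (q3 -> q6): β-rule — branch into F q3  //  T q6.
                      branch 2.2.2.2.2.1 (add F q3):
                        T ((q3 -> q6) -> !q6): β-rule — branch into F (q3 -> q6)  //  T !q6.
                          branch 2.2.2.2.2.1.1 (add F (q3 -> q6)):
                            F (q3 -> q6): α-rule — add T q3, F q6.
                            × closes — contains both q3 and !q3.
                          branch 2.2.2.2.2.1.2 (add T !q6):
                            × closes — contains both q6 and !q6.
                      branch 2.2.2.2.2.2 (add T q6):
                        T ((q3 -> q6) -> !q6): β-rule — branch into F (q3 -> q6)  //  T !q6.
                          branch 2.2.2.2.2.2.1 (add F (q3 -> q6)):
                            F (q3 -> q6): α-rule — add T q3, F q6.
                            × closes — contains both q6 and !q6.
                          branch 2.2.2.2.2.2.2 (add T !q6):
                            × closes — contains both q6 and !q6.
All 15 branches close.
Every branch closed, so the negation is unsatisfiable and the formula is valid.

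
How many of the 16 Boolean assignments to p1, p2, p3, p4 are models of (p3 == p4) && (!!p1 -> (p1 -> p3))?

6

Initial set: {((p3 == p4) && (!!p1 -> (p1 -> p3)))}.
((p3 == p4) && (!!p1 -> (p1 -> p3))): α-rule — add (p3 == p4), (!!p1 -> (p1 -> p3)).
(p3 == p4): β-rule — branch into p3, p4  //  !p3, !p4.
  branch 1 (add p3, p4):
    (!!p1 -> (p1 -> p3)): β-rule — branch into !!!p1  //  (p1 -> p3).
      branch 1.1 (add !!!p1):
        !!!p1: drop double negation, giving !p1.
        ○ open, literals {p1=false, p3=true, p4=true}.
      branch 1.2 (add (p1 -> p3)):
        (p1 -> p3): β-rule — branch into !p1  //  p3.
          branch 1.2.1 (add !p1):
            ○ open, literals {p1=false, p3=true, p4=true}.
          branch 1.2.2 (add p3):
            ○ open, literals {p3=true, p4=true}.
  branch 2 (add !p3, !p4):
    (!!p1 -> (p1 -> p3)): β-rule — branch into !!!p1  //  (p1 -> p3).
      branch 2.1 (add !!!p1):
        !!!p1: drop double negation, giving !p1.
        ○ open, literals {p1=false, p3=false, p4=false}.
      branch 2.2 (add (p1 -> p3)):
        (p1 -> p3): β-rule — branch into !p1  //  p3.
          branch 2.2.1 (add !p1):
            ○ open, literals {p1=false, p3=false, p4=false}.
          branch 2.2.2 (add p3):
            × closes — contains both p3 and !p3.
1 branch closed, 5 open.
Each open branch fixes some atoms; the unmentioned ones are free. Counting distinct full assignments: branch {p1=false, p3=true, p4=true} (p2) contributes 2 new; branch {p1=false, p3=true, p4=true} (p2) contributes 0 new; branch {p3=true, p4=true} (p1, p2) contributes 2 new; branch {p1=false, p3=false, p4=false} (p2) contributes 2 new; branch {p1=false, p3=false, p4=false} (p2) contributes 0 new. Total: 6.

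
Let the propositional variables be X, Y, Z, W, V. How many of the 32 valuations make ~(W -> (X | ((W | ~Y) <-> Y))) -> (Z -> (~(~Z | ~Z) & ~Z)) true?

Initial set: {(~(W -> (X | ((W | ~Y) <-> Y))) -> (Z -> (~(~Z | ~Z) & ~Z)))}.
(~(W -> (X | ((W | ~Y) <-> Y))) -> (Z -> (~(~Z | ~Z) & ~Z))): β-rule — branch into ~~(W -> (X | ((W | ~Y) <-> Y)))  //  (Z -> (~(~Z | ~Z) & ~Z)).
  branch 1 (add ~~(W -> (X | ((W | ~Y) <-> Y)))):
    ~~(W -> (X | ((W | ~Y) <-> Y))): β-rule — branch into ~W  //  (X | ((W | ~Y) <-> Y)).
      branch 1.1 (add ~W):
        ○ open, literals {W=F}.
      branch 1.2 (add (X | ((W | ~Y) <-> Y))):
        (X | ((W | ~Y) <-> Y)): β-rule — branch into X  //  ((W | ~Y) <-> Y).
          branch 1.2.1 (add X):
            ○ open, literals {X=T}.
          branch 1.2.2 (add ((W | ~Y) <-> Y)):
            ((W | ~Y) <-> Y): β-rule — branch into (W | ~Y), Y  //  ~(W | ~Y), ~Y.
              branch 1.2.2.1 (add (W | ~Y), Y):
                (W | ~Y): β-rule — branch into W  //  ~Y.
                  branch 1.2.2.1.1 (add W):
                    ○ open, literals {W=T, Y=T}.
                  branch 1.2.2.1.2 (add ~Y):
                    × closes — contains both Y and ~Y.
              branch 1.2.2.2 (add ~(W | ~Y), ~Y):
                ~(W | ~Y): α-rule — add ~W, ~~Y.
                × closes — contains both Y and ~Y.
  branch 2 (add (Z -> (~(~Z | ~Z) & ~Z))):
    (Z -> (~(~Z | ~Z) & ~Z)): β-rule — branch into ~Z  //  (~(~Z | ~Z) & ~Z).
      branch 2.1 (add ~Z):
        ○ open, literals {Z=F}.
      branch 2.2 (add (~(~Z | ~Z) & ~Z)):
        (~(~Z | ~Z) & ~Z): α-rule — add ~(~Z | ~Z), ~Z.
        ~(~Z | ~Z): α-rule — add ~~Z, ~~Z.
        × closes — contains both Z and ~Z.
3 branches closed, 4 open.
Each open branch fixes some atoms; the unmentioned ones are free. Counting distinct full assignments: branch {W=F} (X, Y, Z, V) contributes 16 new; branch {X=T} (Y, Z, W, V) contributes 8 new; branch {W=T, Y=T} (X, Z, V) contributes 4 new; branch {Z=F} (X, Y, W, V) contributes 2 new. Total: 30.

30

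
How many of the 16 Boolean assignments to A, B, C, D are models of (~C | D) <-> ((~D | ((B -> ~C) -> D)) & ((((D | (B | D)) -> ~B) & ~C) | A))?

10

Initial set: {((~C | D) <-> ((~D | ((B -> ~C) -> D)) & ((((D | (B | D)) -> ~B) & ~C) | A)))}.
((~C | D) <-> ((~D | ((B -> ~C) -> D)) & ((((D | (B | D)) -> ~B) & ~C) | A))): β-rule — branch into (~C | D), ((~D | ((B -> ~C) -> D)) & ((((D | (B | D)) -> ~B) & ~C) | A))  //  ~(~C | D), ~((~D | ((B -> ~C) -> D)) & ((((D | (B | D)) -> ~B) & ~C) | A)).
  branch 1 (add (~C | D), ((~D | ((B -> ~C) -> D)) & ((((D | (B | D)) -> ~B) & ~C) | A))):
    ((~D | ((B -> ~C) -> D)) & ((((D | (B | D)) -> ~B) & ~C) | A)): α-rule — add (~D | ((B -> ~C) -> D)), ((((D | (B | D)) -> ~B) & ~C) | A).
    (~C | D): β-rule — branch into ~C  //  D.
      branch 1.1 (add ~C):
        (~D | ((B -> ~C) -> D)): β-rule — branch into ~D  //  ((B -> ~C) -> D).
          branch 1.1.1 (add ~D):
            ((((D | (B | D)) -> ~B) & ~C) | A): β-rule — branch into (((D | (B | D)) -> ~B) & ~C)  //  A.
              branch 1.1.1.1 (add (((D | (B | D)) -> ~B) & ~C)):
                (((D | (B | D)) -> ~B) & ~C): α-rule — add ((D | (B | D)) -> ~B), ~C.
                ((D | (B | D)) -> ~B): β-rule — branch into ~(D | (B | D))  //  ~B.
                  branch 1.1.1.1.1 (add ~(D | (B | D))):
                    ~(D | (B | D)): α-rule — add ~D, ~(B | D).
                    ~(B | D): α-rule — add ~B, ~D.
                    ○ open, literals {B=F, C=F, D=F}.
                  branch 1.1.1.1.2 (add ~B):
                    ○ open, literals {B=F, C=F, D=F}.
              branch 1.1.1.2 (add A):
                ○ open, literals {A=T, C=F, D=F}.
          branch 1.1.2 (add ((B -> ~C) -> D)):
            ((((D | (B | D)) -> ~B) & ~C) | A): β-rule — branch into (((D | (B | D)) -> ~B) & ~C)  //  A.
              branch 1.1.2.1 (add (((D | (B | D)) -> ~B) & ~C)):
                (((D | (B | D)) -> ~B) & ~C): α-rule — add ((D | (B | D)) -> ~B), ~C.
                ((B -> ~C) -> D): β-rule — branch into ~(B -> ~C)  //  D.
                  branch 1.1.2.1.1 (add ~(B -> ~C)):
                    ~(B -> ~C): α-rule — add B, ~~C.
                    × closes — contains both C and ~C.
                  branch 1.1.2.1.2 (add D):
                    ((D | (B | D)) -> ~B): β-rule — branch into ~(D | (B | D))  //  ~B.
                      branch 1.1.2.1.2.1 (add ~(D | (B | D))):
                        ~(D | (B | D)): α-rule — add ~D, ~(B | D).
                        × closes — contains both D and ~D.
                      branch 1.1.2.1.2.2 (add ~B):
                        ○ open, literals {B=F, C=F, D=T}.
              branch 1.1.2.2 (add A):
                ((B -> ~C) -> D): β-rule — branch into ~(B -> ~C)  //  D.
                  branch 1.1.2.2.1 (add ~(B -> ~C)):
                    ~(B -> ~C): α-rule — add B, ~~C.
                    × closes — contains both C and ~C.
                  branch 1.1.2.2.2 (add D):
                    ○ open, literals {A=T, C=F, D=T}.
      branch 1.2 (add D):
        (~D | ((B -> ~C) -> D)): β-rule — branch into ~D  //  ((B -> ~C) -> D).
          branch 1.2.1 (add ~D):
            × closes — contains both D and ~D.
          branch 1.2.2 (add ((B -> ~C) -> D)):
            ((((D | (B | D)) -> ~B) & ~C) | A): β-rule — branch into (((D | (B | D)) -> ~B) & ~C)  //  A.
              branch 1.2.2.1 (add (((D | (B | D)) -> ~B) & ~C)):
                (((D | (B | D)) -> ~B) & ~C): α-rule — add ((D | (B | D)) -> ~B), ~C.
                ((B -> ~C) -> D): β-rule — branch into ~(B -> ~C)  //  D.
                  branch 1.2.2.1.1 (add ~(B -> ~C)):
                    ~(B -> ~C): α-rule — add B, ~~C.
                    × closes — contains both C and ~C.
                  branch 1.2.2.1.2 (add D):
                    ((D | (B | D)) -> ~B): β-rule — branch into ~(D | (B | D))  //  ~B.
                      branch 1.2.2.1.2.1 (add ~(D | (B | D))):
                        ~(D | (B | D)): α-rule — add ~D, ~(B | D).
                        × closes — contains both D and ~D.
                      branch 1.2.2.1.2.2 (add ~B):
                        ○ open, literals {B=F, C=F, D=T}.
              branch 1.2.2.2 (add A):
                ((B -> ~C) -> D): β-rule — branch into ~(B -> ~C)  //  D.
                  branch 1.2.2.2.1 (add ~(B -> ~C)):
                    ~(B -> ~C): α-rule — add B, ~~C.
                    ○ open, literals {A=T, B=T, C=T, D=T}.
                  branch 1.2.2.2.2 (add D):
                    ○ open, literals {A=T, D=T}.
  branch 2 (add ~(~C | D), ~((~D | ((B -> ~C) -> D)) & ((((D | (B | D)) -> ~B) & ~C) | A))):
    ~(~C | D): α-rule — add ~~C, ~D.
    ~((~D | ((B -> ~C) -> D)) & ((((D | (B | D)) -> ~B) & ~C) | A)): β-rule — branch into ~(~D | ((B -> ~C) -> D))  //  ~((((D | (B | D)) -> ~B) & ~C) | A).
      branch 2.1 (add ~(~D | ((B -> ~C) -> D))):
        ~(~D | ((B -> ~C) -> D)): α-rule — add ~~D, ~((B -> ~C) -> D).
        × closes — contains both D and ~D.
      branch 2.2 (add ~((((D | (B | D)) -> ~B) & ~C) | A)):
        ~((((D | (B | D)) -> ~B) & ~C) | A): α-rule — add ~(((D | (B | D)) -> ~B) & ~C), ~A.
        ~(((D | (B | D)) -> ~B) & ~C): β-rule — branch into ~((D | (B | D)) -> ~B)  //  ~~C.
          branch 2.2.1 (add ~((D | (B | D)) -> ~B)):
            ~((D | (B | D)) -> ~B): α-rule — add (D | (B | D)), ~~B.
            (D | (B | D)): β-rule — branch into D  //  (B | D).
              branch 2.2.1.1 (add D):
                × closes — contains both D and ~D.
              branch 2.2.1.2 (add (B | D)):
                (B | D): β-rule — branch into B  //  D.
                  branch 2.2.1.2.1 (add B):
                    ○ open, literals {A=F, B=T, C=T, D=F}.
                  branch 2.2.1.2.2 (add D):
                    × closes — contains both D and ~D.
          branch 2.2.2 (add ~~C):
            ○ open, literals {A=F, C=T, D=F}.
9 branches closed, 10 open.
Each open branch fixes some atoms; the unmentioned ones are free. Counting distinct full assignments: branch {B=F, C=F, D=F} (A) contributes 2 new; branch {B=F, C=F, D=F} (A) contributes 0 new; branch {A=T, C=F, D=F} (B) contributes 1 new; branch {B=F, C=F, D=T} (A) contributes 2 new; branch {A=T, C=F, D=T} (B) contributes 1 new; branch {B=F, C=F, D=T} (A) contributes 0 new; branch {A=T, B=T, C=T, D=T} (none free) contributes 1 new; branch {A=T, D=T} (B, C) contributes 1 new; branch {A=F, B=T, C=T, D=F} (none free) contributes 1 new; branch {A=F, C=T, D=F} (B) contributes 1 new. Total: 10.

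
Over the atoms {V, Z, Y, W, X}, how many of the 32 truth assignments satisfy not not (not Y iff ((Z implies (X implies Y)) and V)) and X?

6

Initial set: {(not not (not Y iff ((Z implies (X implies Y)) and V)) and X)}.
(not not (not Y iff ((Z implies (X implies Y)) and V)) and X): α-rule — add not not (not Y iff ((Z implies (X implies Y)) and V)), X.
not not (not Y iff ((Z implies (X implies Y)) and V)): drop double negation, giving (not Y iff ((Z implies (X implies Y)) and V)).
(not Y iff ((Z implies (X implies Y)) and V)): β-rule — branch into not Y, ((Z implies (X implies Y)) and V)  //  not not Y, not ((Z implies (X implies Y)) and V).
  branch 1 (add not Y, ((Z implies (X implies Y)) and V)):
    ((Z implies (X implies Y)) and V): α-rule — add (Z implies (X implies Y)), V.
    (Z implies (X implies Y)): β-rule — branch into not Z  //  (X implies Y).
      branch 1.1 (add not Z):
        ○ open, literals {V=true, X=true, Y=false, Z=false}.
      branch 1.2 (add (X implies Y)):
        (X implies Y): β-rule — branch into not X  //  Y.
          branch 1.2.1 (add not X):
            × closes — contains both X and not X.
          branch 1.2.2 (add Y):
            × closes — contains both Y and not Y.
  branch 2 (add not not Y, not ((Z implies (X implies Y)) and V)):
    not ((Z implies (X implies Y)) and V): β-rule — branch into not (Z implies (X implies Y))  //  not V.
      branch 2.1 (add not (Z implies (X implies Y))):
        not (Z implies (X implies Y)): α-rule — add Z, not (X implies Y).
        not (X implies Y): α-rule — add X, not Y.
        × closes — contains both Y and not Y.
      branch 2.2 (add not V):
        ○ open, literals {V=false, X=true, Y=true}.
3 branches closed, 2 open.
Each open branch fixes some atoms; the unmentioned ones are free. Counting distinct full assignments: branch {V=true, X=true, Y=false, Z=false} (W) contributes 2 new; branch {V=false, X=true, Y=true} (Z, W) contributes 4 new. Total: 6.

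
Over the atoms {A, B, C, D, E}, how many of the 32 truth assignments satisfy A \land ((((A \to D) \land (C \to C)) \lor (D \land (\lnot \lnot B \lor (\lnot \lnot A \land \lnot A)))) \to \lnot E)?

12

Initial set: {(A \land ((((A \to D) \land (C \to C)) \lor (D \land (\lnot \lnot B \lor (\lnot \lnot A \land \lnot A)))) \to \lnot E))}.
(A \land ((((A \to D) \land (C \to C)) \lor (D \land (\lnot \lnot B \lor (\lnot \lnot A \land \lnot A)))) \to \lnot E)): α-rule — add A, ((((A \to D) \land (C \to C)) \lor (D \land (\lnot \lnot B \lor (\lnot \lnot A \land \lnot A)))) \to \lnot E).
((((A \to D) \land (C \to C)) \lor (D \land (\lnot \lnot B \lor (\lnot \lnot A \land \lnot A)))) \to \lnot E): β-rule — branch into \lnot (((A \to D) \land (C \to C)) \lor (D \land (\lnot \lnot B \lor (\lnot \lnot A \land \lnot A))))  //  \lnot E.
  branch 1 (add \lnot (((A \to D) \land (C \to C)) \lor (D \land (\lnot \lnot B \lor (\lnot \lnot A \land \lnot A))))):
    \lnot (((A \to D) \land (C \to C)) \lor (D \land (\lnot \lnot B \lor (\lnot \lnot A \land \lnot A)))): α-rule — add \lnot ((A \to D) \land (C \to C)), \lnot (D \land (\lnot \lnot B \lor (\lnot \lnot A \land \lnot A))).
    \lnot ((A \to D) \land (C \to C)): β-rule — branch into \lnot (A \to D)  //  \lnot (C \to C).
      branch 1.1 (add \lnot (A \to D)):
        \lnot (A \to D): α-rule — add A, \lnot D.
        \lnot (D \land (\lnot \lnot B \lor (\lnot \lnot A \land \lnot A))): β-rule — branch into \lnot D  //  \lnot (\lnot \lnot B \lor (\lnot \lnot A \land \lnot A)).
          branch 1.1.1 (add \lnot D):
            ○ open, literals {A=T, D=F}.
          branch 1.1.2 (add \lnot (\lnot \lnot B \lor (\lnot \lnot A \land \lnot A))):
            \lnot (\lnot \lnot B \lor (\lnot \lnot A \land \lnot A)): α-rule — add \lnot \lnot \lnot B, \lnot (\lnot \lnot A \land \lnot A).
            \lnot \lnot \lnot B: drop double negation, giving \lnot B.
            \lnot (\lnot \lnot A \land \lnot A): β-rule — branch into \lnot \lnot \lnot A  //  \lnot \lnot A.
              branch 1.1.2.1 (add \lnot \lnot \lnot A):
                \lnot \lnot \lnot A: drop double negation, giving \lnot A.
                × closes — contains both A and \lnot A.
              branch 1.1.2.2 (add \lnot \lnot A):
                ○ open, literals {A=T, B=F, D=F}.
      branch 1.2 (add \lnot (C \to C)):
        \lnot (C \to C): α-rule — add C, \lnot C.
        × closes — contains both C and \lnot C.
  branch 2 (add \lnot E):
    ○ open, literals {A=T, E=F}.
2 branches closed, 3 open.
Each open branch fixes some atoms; the unmentioned ones are free. Counting distinct full assignments: branch {A=T, D=F} (B, C, E) contributes 8 new; branch {A=T, B=F, D=F} (C, E) contributes 0 new; branch {A=T, E=F} (B, C, D) contributes 4 new. Total: 12.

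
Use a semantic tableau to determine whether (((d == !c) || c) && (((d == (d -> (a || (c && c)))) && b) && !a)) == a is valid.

Assume the negation and expand:
Initial set: {!((((d == !c) || c) && (((d == (d -> (a || (c && c)))) && b) && !a)) == a)}.
!((((d == !c) || c) && (((d == (d -> (a || (c && c)))) && b) && !a)) == a): β-rule — branch into (((d == !c) || c) && (((d == (d -> (a || (c && c)))) && b) && !a)), !a  //  !(((d == !c) || c) && (((d == (d -> (a || (c && c)))) && b) && !a)), a.
  branch 1 (add (((d == !c) || c) && (((d == (d -> (a || (c && c)))) && b) && !a)), !a):
    (((d == !c) || c) && (((d == (d -> (a || (c && c)))) && b) && !a)): α-rule — add ((d == !c) || c), (((d == (d -> (a || (c && c)))) && b) && !a).
    (((d == (d -> (a || (c && c)))) && b) && !a): α-rule — add ((d == (d -> (a || (c && c)))) && b), !a.
    ((d == (d -> (a || (c && c)))) && b): α-rule — add (d == (d -> (a || (c && c)))), b.
    ((d == !c) || c): β-rule — branch into (d == !c)  //  c.
      branch 1.1 (add (d == !c)):
        (d == (d -> (a || (c && c)))): β-rule — branch into d, (d -> (a || (c && c)))  //  !d, !(d -> (a || (c && c))).
          branch 1.1.1 (add d, (d -> (a || (c && c)))):
            (d == !c): β-rule — branch into d, !c  //  !d, !!c.
              branch 1.1.1.1 (add d, !c):
                (d -> (a || (c && c))): β-rule — branch into !d  //  (a || (c && c)).
                  branch 1.1.1.1.1 (add !d):
                    × closes — contains both d and !d.
                  branch 1.1.1.1.2 (add (a || (c && c))):
                    (a || (c && c)): β-rule — branch into a  //  (c && c).
                      branch 1.1.1.1.2.1 (add a):
                        × closes — contains both a and !a.
                      branch 1.1.1.1.2.2 (add (c && c)):
                        (c && c): α-rule — add c, c.
                        × closes — contains both c and !c.
              branch 1.1.1.2 (add !d, !!c):
                × closes — contains both d and !d.
          branch 1.1.2 (add !d, !(d -> (a || (c && c)))):
            !(d -> (a || (c && c))): α-rule — add d, !(a || (c && c)).
            × closes — contains both d and !d.
      branch 1.2 (add c):
        (d == (d -> (a || (c && c)))): β-rule — branch into d, (d -> (a || (c && c)))  //  !d, !(d -> (a || (c && c))).
          branch 1.2.1 (add d, (d -> (a || (c && c)))):
            (d -> (a || (c && c))): β-rule — branch into !d  //  (a || (c && c)).
              branch 1.2.1.1 (add !d):
                × closes — contains both d and !d.
              branch 1.2.1.2 (add (a || (c && c))):
                (a || (c && c)): β-rule — branch into a  //  (c && c).
                  branch 1.2.1.2.1 (add a):
                    × closes — contains both a and !a.
                  branch 1.2.1.2.2 (add (c && c)):
                    (c && c): α-rule — add c, c.
                    ○ open, literals {a=false, b=true, c=true, d=true}.
          branch 1.2.2 (add !d, !(d -> (a || (c && c)))):
            !(d -> (a || (c && c))): α-rule — add d, !(a || (c && c)).
            × closes — contains both d and !d.
  branch 2 (add !(((d == !c) || c) && (((d == (d -> (a || (c && c)))) && b) && !a)), a):
    !(((d == !c) || c) && (((d == (d -> (a || (c && c)))) && b) && !a)): β-rule — branch into !((d == !c) || c)  //  !(((d == (d -> (a || (c && c)))) && b) && !a).
      branch 2.1 (add !((d == !c) || c)):
        !((d == !c) || c): α-rule — add !(d == !c), !c.
        !(d == !c): β-rule — branch into d, !!c  //  !d, !c.
          branch 2.1.1 (add d, !!c):
            × closes — contains both c and !c.
          branch 2.1.2 (add !d, !c):
            ○ open, literals {a=true, c=false, d=false}.
      branch 2.2 (add !(((d == (d -> (a || (c && c)))) && b) && !a)):
        !(((d == (d -> (a || (c && c)))) && b) && !a): β-rule — branch into !((d == (d -> (a || (c && c)))) && b)  //  !!a.
          branch 2.2.1 (add !((d == (d -> (a || (c && c)))) && b)):
            !((d == (d -> (a || (c && c)))) && b): β-rule — branch into !(d == (d -> (a || (c && c))))  //  !b.
              branch 2.2.1.1 (add !(d == (d -> (a || (c && c))))):
                !(d == (d -> (a || (c && c)))): β-rule — branch into d, !(d -> (a || (c && c)))  //  !d, (d -> (a || (c && c))).
                  branch 2.2.1.1.1 (add d, !(d -> (a || (c && c)))):
                    !(d -> (a || (c && c))): α-rule — add d, !(a || (c && c)).
                    !(a || (c && c)): α-rule — add !a, !(c && c).
                    × closes — contains both a and !a.
                  branch 2.2.1.1.2 (add !d, (d -> (a || (c && c)))):
                    (d -> (a || (c && c))): β-rule — branch into !d  //  (a || (c && c)).
                      branch 2.2.1.1.2.1 (add !d):
                        ○ open, literals {a=true, d=false}.
                      branch 2.2.1.1.2.2 (add (a || (c && c))):
                        (a || (c && c)): β-rule — branch into a  //  (c && c).
                          branch 2.2.1.1.2.2.1 (add a):
                            ○ open, literals {a=true, d=false}.
                          branch 2.2.1.1.2.2.2 (add (c && c)):
                            (c && c): α-rule — add c, c.
                            ○ open, literals {a=true, c=true, d=false}.
              branch 2.2.1.2 (add !b):
                ○ open, literals {a=true, b=false}.
          branch 2.2.2 (add !!a):
            ○ open, literals {a=true}.
10 branches closed, 7 open.
An open branch gives a countermodel: a=false, b=true, c=true, d=true (unmentioned atoms arbitrary); under it the original formula is false.

Not valid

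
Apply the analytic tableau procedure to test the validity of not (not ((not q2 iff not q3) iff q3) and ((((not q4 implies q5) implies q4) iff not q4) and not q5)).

Not valid

Assume the negation and expand:
Initial set: {not not (not ((not q2 iff not q3) iff q3) and ((((not q4 implies q5) implies q4) iff not q4) and not q5))}.
not not (not ((not q2 iff not q3) iff q3) and ((((not q4 implies q5) implies q4) iff not q4) and not q5)): α-rule — add not ((not q2 iff not q3) iff q3), ((((not q4 implies q5) implies q4) iff not q4) and not q5).
((((not q4 implies q5) implies q4) iff not q4) and not q5): α-rule — add (((not q4 implies q5) implies q4) iff not q4), not q5.
not ((not q2 iff not q3) iff q3): β-rule — branch into (not q2 iff not q3), not q3  //  not (not q2 iff not q3), q3.
  branch 1 (add (not q2 iff not q3), not q3):
    (((not q4 implies q5) implies q4) iff not q4): β-rule — branch into ((not q4 implies q5) implies q4), not q4  //  not ((not q4 implies q5) implies q4), not not q4.
      branch 1.1 (add ((not q4 implies q5) implies q4), not q4):
        (not q2 iff not q3): β-rule — branch into not q2, not q3  //  not not q2, not not q3.
          branch 1.1.1 (add not q2, not q3):
            ((not q4 implies q5) implies q4): β-rule — branch into not (not q4 implies q5)  //  q4.
              branch 1.1.1.1 (add not (not q4 implies q5)):
                not (not q4 implies q5): α-rule — add not q4, not q5.
                ○ open, literals {q2=F, q3=F, q4=F, q5=F}.
              branch 1.1.1.2 (add q4):
                × closes — contains both q4 and not q4.
          branch 1.1.2 (add not not q2, not not q3):
            × closes — contains both q3 and not q3.
      branch 1.2 (add not ((not q4 implies q5) implies q4), not not q4):
        not ((not q4 implies q5) implies q4): α-rule — add (not q4 implies q5), not q4.
        × closes — contains both q4 and not q4.
  branch 2 (add not (not q2 iff not q3), q3):
    (((not q4 implies q5) implies q4) iff not q4): β-rule — branch into ((not q4 implies q5) implies q4), not q4  //  not ((not q4 implies q5) implies q4), not not q4.
      branch 2.1 (add ((not q4 implies q5) implies q4), not q4):
        not (not q2 iff not q3): β-rule — branch into not q2, not not q3  //  not not q2, not q3.
          branch 2.1.1 (add not q2, not not q3):
            ((not q4 implies q5) implies q4): β-rule — branch into not (not q4 implies q5)  //  q4.
              branch 2.1.1.1 (add not (not q4 implies q5)):
                not (not q4 implies q5): α-rule — add not q4, not q5.
                ○ open, literals {q2=F, q3=T, q4=F, q5=F}.
              branch 2.1.1.2 (add q4):
                × closes — contains both q4 and not q4.
          branch 2.1.2 (add not not q2, not q3):
            × closes — contains both q3 and not q3.
      branch 2.2 (add not ((not q4 implies q5) implies q4), not not q4):
        not ((not q4 implies q5) implies q4): α-rule — add (not q4 implies q5), not q4.
        × closes — contains both q4 and not q4.
6 branches closed, 2 open.
An open branch gives a countermodel: q2=F, q3=F, q4=F, q5=F (unmentioned atoms arbitrary); under it the original formula is false.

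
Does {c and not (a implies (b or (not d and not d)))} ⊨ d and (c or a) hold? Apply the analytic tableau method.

Yes

Initial set: {(c and not (a implies (b or (not d and not d)))); not (d and (c or a))}.
(c and not (a implies (b or (not d and not d)))): α-rule — add c, not (a implies (b or (not d and not d))).
not (a implies (b or (not d and not d))): α-rule — add a, not (b or (not d and not d)).
not (b or (not d and not d)): α-rule — add not b, not (not d and not d).
not (d and (c or a)): β-rule — branch into not d  //  not (c or a).
  branch 1 (add not d):
    not (not d and not d): β-rule — branch into not not d  //  not not d.
      branch 1.1 (add not not d):
        × closes — contains both d and not d.
      branch 1.2 (add not not d):
        × closes — contains both d and not d.
  branch 2 (add not (c or a)):
    not (c or a): α-rule — add not c, not a.
    × closes — contains both c and not c.
All 3 branches close.
Every branch closed, so the premises entail the conclusion.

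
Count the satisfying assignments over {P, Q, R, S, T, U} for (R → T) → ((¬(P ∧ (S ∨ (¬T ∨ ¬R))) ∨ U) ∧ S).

34

Initial set: {((R → T) → ((¬(P ∧ (S ∨ (¬T ∨ ¬R))) ∨ U) ∧ S))}.
((R → T) → ((¬(P ∧ (S ∨ (¬T ∨ ¬R))) ∨ U) ∧ S)): β-rule — branch into ¬(R → T)  //  ((¬(P ∧ (S ∨ (¬T ∨ ¬R))) ∨ U) ∧ S).
  branch 1 (add ¬(R → T)):
    ¬(R → T): α-rule — add R, ¬T.
    ○ open, literals {R=1, T=0}.
  branch 2 (add ((¬(P ∧ (S ∨ (¬T ∨ ¬R))) ∨ U) ∧ S)):
    ((¬(P ∧ (S ∨ (¬T ∨ ¬R))) ∨ U) ∧ S): α-rule — add (¬(P ∧ (S ∨ (¬T ∨ ¬R))) ∨ U), S.
    (¬(P ∧ (S ∨ (¬T ∨ ¬R))) ∨ U): β-rule — branch into ¬(P ∧ (S ∨ (¬T ∨ ¬R)))  //  U.
      branch 2.1 (add ¬(P ∧ (S ∨ (¬T ∨ ¬R)))):
        ¬(P ∧ (S ∨ (¬T ∨ ¬R))): β-rule — branch into ¬P  //  ¬(S ∨ (¬T ∨ ¬R)).
          branch 2.1.1 (add ¬P):
            ○ open, literals {P=0, S=1}.
          branch 2.1.2 (add ¬(S ∨ (¬T ∨ ¬R))):
            ¬(S ∨ (¬T ∨ ¬R)): α-rule — add ¬S, ¬(¬T ∨ ¬R).
            × closes — contains both S and ¬S.
      branch 2.2 (add U):
        ○ open, literals {S=1, U=1}.
1 branch closed, 3 open.
Each open branch fixes some atoms; the unmentioned ones are free. Counting distinct full assignments: branch {R=1, T=0} (P, Q, S, U) contributes 16 new; branch {P=0, S=1} (Q, R, T, U) contributes 12 new; branch {S=1, U=1} (P, Q, R, T) contributes 6 new. Total: 34.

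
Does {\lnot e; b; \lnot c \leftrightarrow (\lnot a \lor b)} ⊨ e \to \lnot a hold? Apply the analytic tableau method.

Yes

Initial set: {\lnot e; b; (\lnot c \leftrightarrow (\lnot a \lor b)); \lnot (e \to \lnot a)}.
\lnot (e \to \lnot a): α-rule — add e, \lnot \lnot a.
× closes — contains both e and \lnot e.
All 1 branch closes.
Every branch closed, so the premises entail the conclusion.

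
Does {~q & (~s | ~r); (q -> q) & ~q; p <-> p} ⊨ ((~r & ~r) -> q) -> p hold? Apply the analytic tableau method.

No

Initial set: {T (~q & (~s | ~r)); T ((q -> q) & ~q); T (p <-> p); F (((~r & ~r) -> q) -> p)}.
T (~q & (~s | ~r)): α-rule — add T ~q, T (~s | ~r).
T ((q -> q) & ~q): α-rule — add T (q -> q), T ~q.
F (((~r & ~r) -> q) -> p): α-rule — add T ((~r & ~r) -> q), F p.
T (p <-> p): β-rule — branch into T p, T p  //  F p, F p.
  branch 1 (add T p, T p):
    × closes — contains both p and ~p.
  branch 2 (add F p, F p):
    T (~s | ~r): β-rule — branch into T ~s  //  T ~r.
      branch 2.1 (add T ~s):
        T (q -> q): β-rule — branch into F q  //  T q.
          branch 2.1.1 (add F q):
            T ((~r & ~r) -> q): β-rule — branch into F (~r & ~r)  //  T q.
              branch 2.1.1.1 (add F (~r & ~r)):
                F (~r & ~r): β-rule — branch into F ~r  //  F ~r.
                  branch 2.1.1.1.1 (add F ~r):
                    ○ open, literals {p=F, q=F, r=T, s=F}.
                  branch 2.1.1.1.2 (add F ~r):
                    ○ open, literals {p=F, q=F, r=T, s=F}.
              branch 2.1.1.2 (add T q):
                × closes — contains both q and ~q.
          branch 2.1.2 (add T q):
            × closes — contains both q and ~q.
      branch 2.2 (add T ~r):
        T (q -> q): β-rule — branch into F q  //  T q.
          branch 2.2.1 (add F q):
            T ((~r & ~r) -> q): β-rule — branch into F (~r & ~r)  //  T q.
              branch 2.2.1.1 (add F (~r & ~r)):
                F (~r & ~r): β-rule — branch into F ~r  //  F ~r.
                  branch 2.2.1.1.1 (add F ~r):
                    × closes — contains both r and ~r.
                  branch 2.2.1.1.2 (add F ~r):
                    × closes — contains both r and ~r.
              branch 2.2.1.2 (add T q):
                × closes — contains both q and ~q.
          branch 2.2.2 (add T q):
            × closes — contains both q and ~q.
7 branches closed, 2 open.
An open branch gives a countermodel: p=F, q=F, r=T, s=F (unmentioned atoms arbitrary); the premises hold there but the conclusion fails.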